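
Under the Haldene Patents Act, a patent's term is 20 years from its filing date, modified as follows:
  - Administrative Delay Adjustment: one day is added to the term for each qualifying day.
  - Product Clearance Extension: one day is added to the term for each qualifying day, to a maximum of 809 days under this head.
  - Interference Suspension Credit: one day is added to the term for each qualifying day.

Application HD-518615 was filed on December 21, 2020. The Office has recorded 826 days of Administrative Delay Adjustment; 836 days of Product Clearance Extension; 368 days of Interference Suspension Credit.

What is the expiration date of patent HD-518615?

Base term: filing date + 20 years → 21 December 2040.
Administrative Delay Adjustment: +826 days → 27 March 2043.
Product Clearance Extension: 836 days claimed exceeds the 809-day cap, so +809 days → 13 June 2045.
Interference Suspension Credit: +368 days → 16 June 2046.

2046-06-16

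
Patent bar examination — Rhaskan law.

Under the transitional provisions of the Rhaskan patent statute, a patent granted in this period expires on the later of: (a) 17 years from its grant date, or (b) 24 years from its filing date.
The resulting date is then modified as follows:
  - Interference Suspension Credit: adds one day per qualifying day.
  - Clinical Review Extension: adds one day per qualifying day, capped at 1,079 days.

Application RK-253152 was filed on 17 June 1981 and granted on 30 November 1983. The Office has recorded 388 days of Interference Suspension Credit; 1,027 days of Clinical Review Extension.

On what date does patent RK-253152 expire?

May 2, 2009

(a) grant + 17 years → 30 November 2000.
(b) filing + 24 years → 17 June 2005.
Later of the two: 17 June 2005.
Interference Suspension Credit: +388 days → 10 July 2006.
Clinical Review Extension: 1027 days (within the 1079-day cap) → +1027 days → 2 May 2009.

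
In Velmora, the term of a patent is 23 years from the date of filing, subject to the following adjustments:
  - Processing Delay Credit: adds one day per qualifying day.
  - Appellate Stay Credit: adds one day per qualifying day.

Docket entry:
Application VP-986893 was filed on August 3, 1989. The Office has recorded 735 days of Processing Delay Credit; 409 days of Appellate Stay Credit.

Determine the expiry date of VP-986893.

2015-09-21

Base term: filing date + 23 years → 3 August 2012.
Processing Delay Credit: +735 days → 8 August 2014.
Appellate Stay Credit: +409 days → 21 September 2015.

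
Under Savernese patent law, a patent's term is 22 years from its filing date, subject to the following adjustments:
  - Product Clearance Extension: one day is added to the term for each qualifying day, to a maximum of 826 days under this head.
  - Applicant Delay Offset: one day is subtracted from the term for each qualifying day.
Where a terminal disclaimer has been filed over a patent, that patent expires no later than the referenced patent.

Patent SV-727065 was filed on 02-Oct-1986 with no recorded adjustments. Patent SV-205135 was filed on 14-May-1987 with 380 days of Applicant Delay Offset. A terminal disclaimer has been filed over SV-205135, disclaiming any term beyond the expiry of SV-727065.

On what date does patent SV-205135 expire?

April 29, 2008

Natural term of SV-205135:
  Base: filing + 22 years → 14 May 2009.
  Applicant Delay Offset: −380 days → 29 April 2008.
Expiry of referenced patent SV-727065:
  Base: filing + 22 years → 2 October 2008.
Terminal disclaimer: SV-205135 expires on the earlier of 29 April 2008 and 2 October 2008.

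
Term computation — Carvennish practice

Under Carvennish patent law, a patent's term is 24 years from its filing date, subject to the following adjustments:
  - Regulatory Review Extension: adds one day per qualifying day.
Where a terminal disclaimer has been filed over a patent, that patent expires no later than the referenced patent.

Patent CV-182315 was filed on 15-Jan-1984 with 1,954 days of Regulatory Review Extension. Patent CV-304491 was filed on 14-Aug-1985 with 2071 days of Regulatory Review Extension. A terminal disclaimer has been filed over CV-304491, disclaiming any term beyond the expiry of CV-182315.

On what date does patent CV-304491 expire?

Natural term of CV-304491:
  Base: filing + 24 years → 14 August 2009.
  Regulatory Review Extension: +2071 days → 16 April 2015.
Expiry of referenced patent CV-182315:
  Base: filing + 24 years → 15 January 2008.
  Regulatory Review Extension: +1954 days → 22 May 2013.
Terminal disclaimer: CV-304491 expires on the earlier of 16 April 2015 and 22 May 2013.

May 22, 2013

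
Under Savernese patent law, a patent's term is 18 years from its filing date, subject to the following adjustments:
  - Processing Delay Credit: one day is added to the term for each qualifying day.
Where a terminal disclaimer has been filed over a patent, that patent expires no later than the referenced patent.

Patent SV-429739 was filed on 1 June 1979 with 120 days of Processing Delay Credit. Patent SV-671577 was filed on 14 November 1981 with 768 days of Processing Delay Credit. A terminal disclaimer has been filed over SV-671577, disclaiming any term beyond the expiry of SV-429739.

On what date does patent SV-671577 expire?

Natural term of SV-671577:
  Base: filing + 18 years → 14 November 1999.
  Processing Delay Credit: +768 days → 21 December 2001.
Expiry of referenced patent SV-429739:
  Base: filing + 18 years → 1 June 1997.
  Processing Delay Credit: +120 days → 29 September 1997.
Terminal disclaimer: SV-671577 expires on the earlier of 21 December 2001 and 29 September 1997.

September 29, 1997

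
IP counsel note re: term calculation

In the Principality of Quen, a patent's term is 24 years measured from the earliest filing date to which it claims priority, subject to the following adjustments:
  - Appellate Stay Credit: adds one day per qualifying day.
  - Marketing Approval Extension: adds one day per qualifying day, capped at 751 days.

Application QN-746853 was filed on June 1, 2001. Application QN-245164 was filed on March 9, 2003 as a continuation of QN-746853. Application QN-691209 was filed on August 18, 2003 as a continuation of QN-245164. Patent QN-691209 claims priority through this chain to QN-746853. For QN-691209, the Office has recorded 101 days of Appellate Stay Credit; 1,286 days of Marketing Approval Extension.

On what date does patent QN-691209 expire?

October 1, 2027

Earliest priority filing: 1 June 2001.
Base term: 1 June 2001 + 24 years → 1 June 2025.
Appellate Stay Credit: +101 days → 10 September 2025.
Marketing Approval Extension: 1286 days claimed exceeds the 751-day cap, so +751 days → 1 October 2027.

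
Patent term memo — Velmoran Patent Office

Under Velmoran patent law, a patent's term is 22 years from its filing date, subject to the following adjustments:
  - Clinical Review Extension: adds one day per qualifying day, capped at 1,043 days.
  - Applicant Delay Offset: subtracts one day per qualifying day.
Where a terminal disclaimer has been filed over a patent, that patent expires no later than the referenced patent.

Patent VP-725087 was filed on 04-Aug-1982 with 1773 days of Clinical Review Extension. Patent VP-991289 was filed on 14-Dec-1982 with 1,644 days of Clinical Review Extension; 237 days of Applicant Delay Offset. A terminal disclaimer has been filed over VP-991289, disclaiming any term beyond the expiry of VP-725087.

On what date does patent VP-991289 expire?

2007-02-28

Natural term of VP-991289:
  Base: filing + 22 years → 14 December 2004.
  Clinical Review Extension: 1644 days claimed exceeds the 1043-day cap, so +1043 days → 23 October 2007.
  Applicant Delay Offset: −237 days → 28 February 2007.
Expiry of referenced patent VP-725087:
  Base: filing + 22 years → 4 August 2004.
  Clinical Review Extension: 1773 days claimed exceeds the 1043-day cap, so +1043 days → 13 June 2007.
Terminal disclaimer: VP-991289 expires on the earlier of 28 February 2007 and 13 June 2007.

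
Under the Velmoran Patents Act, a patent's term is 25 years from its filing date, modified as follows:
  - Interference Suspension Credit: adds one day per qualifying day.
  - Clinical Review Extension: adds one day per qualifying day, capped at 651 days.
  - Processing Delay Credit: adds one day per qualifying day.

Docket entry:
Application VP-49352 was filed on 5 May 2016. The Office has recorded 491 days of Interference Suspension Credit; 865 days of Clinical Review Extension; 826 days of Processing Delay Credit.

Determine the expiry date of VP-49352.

September 24, 2046

Base term: filing date + 25 years → 5 May 2041.
Interference Suspension Credit: +491 days → 8 September 2042.
Clinical Review Extension: 865 days claimed exceeds the 651-day cap, so +651 days → 20 June 2044.
Processing Delay Credit: +826 days → 24 September 2046.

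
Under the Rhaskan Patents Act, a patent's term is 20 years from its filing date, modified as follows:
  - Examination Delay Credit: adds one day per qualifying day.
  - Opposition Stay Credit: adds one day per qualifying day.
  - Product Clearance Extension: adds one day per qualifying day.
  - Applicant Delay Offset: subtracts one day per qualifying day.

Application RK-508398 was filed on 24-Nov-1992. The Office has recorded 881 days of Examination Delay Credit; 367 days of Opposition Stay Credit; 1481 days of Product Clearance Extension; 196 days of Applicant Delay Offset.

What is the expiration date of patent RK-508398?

Base term: filing date + 20 years → 24 November 2012.
Examination Delay Credit: +881 days → 24 April 2015.
Opposition Stay Credit: +367 days → 25 April 2016.
Product Clearance Extension: +1481 days → 15 May 2020.
Applicant Delay Offset: −196 days → 1 November 2019.

2019-11-01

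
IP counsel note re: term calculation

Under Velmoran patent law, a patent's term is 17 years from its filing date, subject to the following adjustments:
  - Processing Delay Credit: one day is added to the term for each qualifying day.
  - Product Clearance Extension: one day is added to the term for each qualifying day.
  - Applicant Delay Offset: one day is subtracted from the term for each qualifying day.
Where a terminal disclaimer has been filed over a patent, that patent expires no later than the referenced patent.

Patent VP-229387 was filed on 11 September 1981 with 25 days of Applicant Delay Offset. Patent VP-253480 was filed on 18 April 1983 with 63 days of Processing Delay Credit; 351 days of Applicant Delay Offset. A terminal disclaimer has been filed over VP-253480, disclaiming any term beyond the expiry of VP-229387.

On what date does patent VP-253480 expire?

Natural term of VP-253480:
  Base: filing + 17 years → 18 April 2000.
  Processing Delay Credit: +63 days → 20 June 2000.
  Applicant Delay Offset: −351 days → 5 July 1999.
Expiry of referenced patent VP-229387:
  Base: filing + 17 years → 11 September 1998.
  Applicant Delay Offset: −25 days → 17 August 1998.
Terminal disclaimer: VP-253480 expires on the earlier of 5 July 1999 and 17 August 1998.

1998-08-17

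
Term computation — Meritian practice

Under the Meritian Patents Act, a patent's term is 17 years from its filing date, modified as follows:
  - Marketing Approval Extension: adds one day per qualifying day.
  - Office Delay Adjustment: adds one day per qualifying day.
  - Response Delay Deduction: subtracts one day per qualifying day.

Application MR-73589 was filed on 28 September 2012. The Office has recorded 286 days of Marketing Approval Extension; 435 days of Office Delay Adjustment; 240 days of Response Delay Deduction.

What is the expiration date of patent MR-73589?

January 22, 2031

Base term: filing date + 17 years → 28 September 2029.
Marketing Approval Extension: +286 days → 11 July 2030.
Office Delay Adjustment: +435 days → 19 September 2031.
Response Delay Deduction: −240 days → 22 January 2031.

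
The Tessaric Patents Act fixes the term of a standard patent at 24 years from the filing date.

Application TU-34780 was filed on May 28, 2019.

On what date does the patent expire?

Filing date + 24 years → 28 May 2043.

May 28, 2043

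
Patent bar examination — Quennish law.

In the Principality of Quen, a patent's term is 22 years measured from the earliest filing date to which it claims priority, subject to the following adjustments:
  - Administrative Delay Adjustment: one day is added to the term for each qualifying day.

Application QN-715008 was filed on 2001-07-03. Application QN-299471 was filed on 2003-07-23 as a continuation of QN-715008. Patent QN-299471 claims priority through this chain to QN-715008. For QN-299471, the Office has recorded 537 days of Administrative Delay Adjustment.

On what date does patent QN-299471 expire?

2024-12-21

Earliest priority filing: 3 July 2001.
Base term: 3 July 2001 + 22 years → 3 July 2023.
Administrative Delay Adjustment: +537 days → 21 December 2024.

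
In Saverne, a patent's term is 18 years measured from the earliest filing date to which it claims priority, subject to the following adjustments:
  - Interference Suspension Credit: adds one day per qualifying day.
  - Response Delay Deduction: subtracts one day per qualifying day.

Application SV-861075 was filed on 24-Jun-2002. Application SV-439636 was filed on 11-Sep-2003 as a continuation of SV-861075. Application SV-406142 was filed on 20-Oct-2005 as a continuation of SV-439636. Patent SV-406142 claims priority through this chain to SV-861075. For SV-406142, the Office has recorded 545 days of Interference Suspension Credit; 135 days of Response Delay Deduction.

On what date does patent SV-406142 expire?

August 8, 2021

Earliest priority filing: 24 June 2002.
Base term: 24 June 2002 + 18 years → 24 June 2020.
Interference Suspension Credit: +545 days → 21 December 2021.
Response Delay Deduction: −135 days → 8 August 2021.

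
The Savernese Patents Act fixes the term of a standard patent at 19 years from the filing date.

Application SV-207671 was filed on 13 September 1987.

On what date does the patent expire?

Filing date + 19 years → 13 September 2006.

2006-09-13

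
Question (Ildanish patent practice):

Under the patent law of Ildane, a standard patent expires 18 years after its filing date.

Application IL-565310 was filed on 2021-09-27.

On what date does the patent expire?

2039-09-27

Filing date + 18 years → 27 September 2039.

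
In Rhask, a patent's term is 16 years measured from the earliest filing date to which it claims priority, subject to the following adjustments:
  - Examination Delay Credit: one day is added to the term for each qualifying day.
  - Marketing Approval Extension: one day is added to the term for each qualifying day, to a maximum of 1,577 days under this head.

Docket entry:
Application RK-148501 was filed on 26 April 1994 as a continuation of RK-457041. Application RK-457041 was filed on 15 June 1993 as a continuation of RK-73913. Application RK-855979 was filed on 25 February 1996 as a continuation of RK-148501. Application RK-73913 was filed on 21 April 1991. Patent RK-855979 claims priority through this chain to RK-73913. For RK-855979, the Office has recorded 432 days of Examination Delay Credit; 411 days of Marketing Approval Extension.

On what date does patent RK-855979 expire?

August 11, 2009

Earliest priority filing: 21 April 1991.
Base term: 21 April 1991 + 16 years → 21 April 2007.
Examination Delay Credit: +432 days → 26 June 2008.
Marketing Approval Extension: 411 days (within the 1577-day cap) → +411 days → 11 August 2009.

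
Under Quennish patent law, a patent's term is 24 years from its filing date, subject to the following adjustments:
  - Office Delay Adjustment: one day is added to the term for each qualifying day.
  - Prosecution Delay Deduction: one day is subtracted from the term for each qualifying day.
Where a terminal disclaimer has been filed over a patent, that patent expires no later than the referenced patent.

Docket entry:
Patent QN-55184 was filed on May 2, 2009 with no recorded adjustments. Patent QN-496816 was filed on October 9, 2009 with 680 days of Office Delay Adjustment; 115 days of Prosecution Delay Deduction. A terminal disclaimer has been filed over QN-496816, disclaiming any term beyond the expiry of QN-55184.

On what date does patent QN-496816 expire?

Natural term of QN-496816:
  Base: filing + 24 years → 9 October 2033.
  Office Delay Adjustment: +680 days → 20 August 2035.
  Prosecution Delay Deduction: −115 days → 27 April 2035.
Expiry of referenced patent QN-55184:
  Base: filing + 24 years → 2 May 2033.
Terminal disclaimer: QN-496816 expires on the earlier of 27 April 2035 and 2 May 2033.

2033-05-02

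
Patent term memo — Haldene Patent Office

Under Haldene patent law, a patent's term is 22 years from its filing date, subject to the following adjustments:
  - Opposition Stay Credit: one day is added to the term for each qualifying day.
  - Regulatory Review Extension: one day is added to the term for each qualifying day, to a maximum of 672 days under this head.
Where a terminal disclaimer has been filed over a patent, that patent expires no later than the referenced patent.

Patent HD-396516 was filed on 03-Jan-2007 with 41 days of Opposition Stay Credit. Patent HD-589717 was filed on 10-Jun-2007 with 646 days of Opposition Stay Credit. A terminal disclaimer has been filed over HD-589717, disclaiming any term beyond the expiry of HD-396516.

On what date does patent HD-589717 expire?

Natural term of HD-589717:
  Base: filing + 22 years → 10 June 2029.
  Opposition Stay Credit: +646 days → 18 March 2031.
Expiry of referenced patent HD-396516:
  Base: filing + 22 years → 3 January 2029.
  Opposition Stay Credit: +41 days → 13 February 2029.
Terminal disclaimer: HD-589717 expires on the earlier of 18 March 2031 and 13 February 2029.

February 13, 2029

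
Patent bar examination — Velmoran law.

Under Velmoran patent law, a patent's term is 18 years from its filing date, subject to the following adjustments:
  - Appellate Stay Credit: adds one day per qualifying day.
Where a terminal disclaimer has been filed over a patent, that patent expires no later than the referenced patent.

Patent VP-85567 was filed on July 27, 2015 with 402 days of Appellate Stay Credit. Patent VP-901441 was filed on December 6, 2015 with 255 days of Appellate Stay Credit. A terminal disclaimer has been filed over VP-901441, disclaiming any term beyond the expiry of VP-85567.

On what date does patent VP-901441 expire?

August 18, 2034

Natural term of VP-901441:
  Base: filing + 18 years → 6 December 2033.
  Appellate Stay Credit: +255 days → 18 August 2034.
Expiry of referenced patent VP-85567:
  Base: filing + 18 years → 27 July 2033.
  Appellate Stay Credit: +402 days → 2 September 2034.
Terminal disclaimer: VP-901441 expires on the earlier of 18 August 2034 and 2 September 2034.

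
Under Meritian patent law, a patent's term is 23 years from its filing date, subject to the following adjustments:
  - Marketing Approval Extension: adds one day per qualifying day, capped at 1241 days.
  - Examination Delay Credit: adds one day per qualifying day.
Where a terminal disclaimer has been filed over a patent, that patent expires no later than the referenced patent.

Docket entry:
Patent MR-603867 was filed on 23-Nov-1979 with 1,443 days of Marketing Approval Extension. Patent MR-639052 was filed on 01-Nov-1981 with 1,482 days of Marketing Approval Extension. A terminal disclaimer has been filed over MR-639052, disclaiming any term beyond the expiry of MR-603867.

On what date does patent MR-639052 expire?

2006-04-17

Natural term of MR-639052:
  Base: filing + 23 years → 1 November 2004.
  Marketing Approval Extension: 1482 days claimed exceeds the 1241-day cap, so +1241 days → 26 March 2008.
Expiry of referenced patent MR-603867:
  Base: filing + 23 years → 23 November 2002.
  Marketing Approval Extension: 1443 days claimed exceeds the 1241-day cap, so +1241 days → 17 April 2006.
Terminal disclaimer: MR-639052 expires on the earlier of 26 March 2008 and 17 April 2006.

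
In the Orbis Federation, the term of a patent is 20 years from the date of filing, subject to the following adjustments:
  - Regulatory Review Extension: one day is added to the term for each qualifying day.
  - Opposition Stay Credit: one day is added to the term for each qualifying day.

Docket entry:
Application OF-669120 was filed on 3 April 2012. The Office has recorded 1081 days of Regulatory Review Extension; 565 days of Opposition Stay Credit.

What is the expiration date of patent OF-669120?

October 5, 2036

Base term: filing date + 20 years → 3 April 2032.
Regulatory Review Extension: +1081 days → 20 March 2035.
Opposition Stay Credit: +565 days → 5 October 2036.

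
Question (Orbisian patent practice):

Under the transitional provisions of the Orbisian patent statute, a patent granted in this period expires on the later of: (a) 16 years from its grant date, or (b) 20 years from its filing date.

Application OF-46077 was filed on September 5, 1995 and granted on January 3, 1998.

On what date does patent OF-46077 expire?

(a) grant + 16 years → 3 January 2014.
(b) filing + 20 years → 5 September 2015.
Later of the two: 5 September 2015.

September 5, 2015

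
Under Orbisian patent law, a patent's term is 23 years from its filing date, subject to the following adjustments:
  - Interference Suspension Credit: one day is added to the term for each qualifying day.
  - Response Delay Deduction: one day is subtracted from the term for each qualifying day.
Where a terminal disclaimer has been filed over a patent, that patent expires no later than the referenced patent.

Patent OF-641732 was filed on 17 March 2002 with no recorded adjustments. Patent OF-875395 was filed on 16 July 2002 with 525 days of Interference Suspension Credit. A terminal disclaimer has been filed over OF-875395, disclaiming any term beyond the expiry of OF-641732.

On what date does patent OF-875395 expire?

March 17, 2025

Natural term of OF-875395:
  Base: filing + 23 years → 16 July 2025.
  Interference Suspension Credit: +525 days → 23 December 2026.
Expiry of referenced patent OF-641732:
  Base: filing + 23 years → 17 March 2025.
Terminal disclaimer: OF-875395 expires on the earlier of 23 December 2026 and 17 March 2025.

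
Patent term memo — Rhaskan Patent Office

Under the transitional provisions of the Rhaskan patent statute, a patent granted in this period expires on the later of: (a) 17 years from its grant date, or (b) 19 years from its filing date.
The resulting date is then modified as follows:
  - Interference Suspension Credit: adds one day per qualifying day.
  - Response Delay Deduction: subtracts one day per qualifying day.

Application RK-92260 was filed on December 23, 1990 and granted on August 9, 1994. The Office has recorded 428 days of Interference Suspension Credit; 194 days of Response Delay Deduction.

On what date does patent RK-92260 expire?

March 30, 2012

(a) grant + 17 years → 9 August 2011.
(b) filing + 19 years → 23 December 2009.
Later of the two: 9 August 2011.
Interference Suspension Credit: +428 days → 10 October 2012.
Response Delay Deduction: −194 days → 30 March 2012.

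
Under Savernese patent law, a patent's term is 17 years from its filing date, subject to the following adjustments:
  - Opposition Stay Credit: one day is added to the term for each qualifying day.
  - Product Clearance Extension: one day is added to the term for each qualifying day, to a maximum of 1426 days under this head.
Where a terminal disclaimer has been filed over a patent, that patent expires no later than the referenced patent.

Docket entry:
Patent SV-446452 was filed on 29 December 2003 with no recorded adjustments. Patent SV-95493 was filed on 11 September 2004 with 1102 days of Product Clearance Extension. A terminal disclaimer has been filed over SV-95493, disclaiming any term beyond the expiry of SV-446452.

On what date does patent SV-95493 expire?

December 29, 2020

Natural term of SV-95493:
  Base: filing + 17 years → 11 September 2021.
  Product Clearance Extension: 1102 days (within the 1426-day cap) → +1102 days → 17 September 2024.
Expiry of referenced patent SV-446452:
  Base: filing + 17 years → 29 December 2020.
Terminal disclaimer: SV-95493 expires on the earlier of 17 September 2024 and 29 December 2020.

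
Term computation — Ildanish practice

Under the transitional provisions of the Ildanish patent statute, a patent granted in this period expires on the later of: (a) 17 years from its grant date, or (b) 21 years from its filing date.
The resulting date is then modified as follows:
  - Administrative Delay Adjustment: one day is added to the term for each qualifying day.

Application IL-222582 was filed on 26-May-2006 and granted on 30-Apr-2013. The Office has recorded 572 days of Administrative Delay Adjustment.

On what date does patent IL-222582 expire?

(a) grant + 17 years → 30 April 2030.
(b) filing + 21 years → 26 May 2027.
Later of the two: 30 April 2030.
Administrative Delay Adjustment: +572 days → 23 November 2031.

November 23, 2031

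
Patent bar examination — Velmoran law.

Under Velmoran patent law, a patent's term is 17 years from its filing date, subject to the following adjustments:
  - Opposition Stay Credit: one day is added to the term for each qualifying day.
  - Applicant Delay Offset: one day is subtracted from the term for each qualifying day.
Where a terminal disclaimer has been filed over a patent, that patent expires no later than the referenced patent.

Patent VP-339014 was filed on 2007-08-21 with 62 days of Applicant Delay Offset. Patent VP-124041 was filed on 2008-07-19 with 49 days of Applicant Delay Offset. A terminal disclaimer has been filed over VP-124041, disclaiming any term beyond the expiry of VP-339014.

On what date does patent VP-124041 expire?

June 20, 2024

Natural term of VP-124041:
  Base: filing + 17 years → 19 July 2025.
  Applicant Delay Offset: −49 days → 31 May 2025.
Expiry of referenced patent VP-339014:
  Base: filing + 17 years → 21 August 2024.
  Applicant Delay Offset: −62 days → 20 June 2024.
Terminal disclaimer: VP-124041 expires on the earlier of 31 May 2025 and 20 June 2024.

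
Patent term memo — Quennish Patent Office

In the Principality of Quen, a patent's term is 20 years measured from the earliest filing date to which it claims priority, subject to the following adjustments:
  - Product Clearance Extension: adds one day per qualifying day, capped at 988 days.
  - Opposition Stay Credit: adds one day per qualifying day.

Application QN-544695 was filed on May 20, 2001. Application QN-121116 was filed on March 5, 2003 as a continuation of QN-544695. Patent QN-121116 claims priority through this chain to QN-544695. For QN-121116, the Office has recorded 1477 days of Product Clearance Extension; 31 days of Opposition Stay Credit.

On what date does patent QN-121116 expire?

March 4, 2024

Earliest priority filing: 20 May 2001.
Base term: 20 May 2001 + 20 years → 20 May 2021.
Product Clearance Extension: 1477 days claimed exceeds the 988-day cap, so +988 days → 2 February 2024.
Opposition Stay Credit: +31 days → 4 March 2024.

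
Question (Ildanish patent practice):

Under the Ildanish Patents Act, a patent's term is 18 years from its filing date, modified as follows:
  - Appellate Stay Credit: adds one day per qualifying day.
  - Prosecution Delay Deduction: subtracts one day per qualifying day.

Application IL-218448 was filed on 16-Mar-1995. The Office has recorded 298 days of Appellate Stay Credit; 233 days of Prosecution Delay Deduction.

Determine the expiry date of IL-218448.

2013-05-20

Base term: filing date + 18 years → 16 March 2013.
Appellate Stay Credit: +298 days → 8 January 2014.
Prosecution Delay Deduction: −233 days → 20 May 2013.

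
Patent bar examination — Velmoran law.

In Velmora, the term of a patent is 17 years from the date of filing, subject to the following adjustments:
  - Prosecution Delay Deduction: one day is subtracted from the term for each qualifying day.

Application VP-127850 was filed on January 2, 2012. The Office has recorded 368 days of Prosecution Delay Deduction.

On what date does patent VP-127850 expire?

December 31, 2027

Base term: filing date + 17 years → 2 January 2029.
Prosecution Delay Deduction: −368 days → 31 December 2027.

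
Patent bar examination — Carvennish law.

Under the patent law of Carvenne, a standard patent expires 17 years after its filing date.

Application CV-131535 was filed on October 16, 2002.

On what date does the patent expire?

Filing date + 17 years → 16 October 2019.

October 16, 2019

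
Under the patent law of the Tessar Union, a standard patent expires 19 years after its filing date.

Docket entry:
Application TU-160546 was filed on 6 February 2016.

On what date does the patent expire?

Filing date + 19 years → 6 February 2035.

2035-02-06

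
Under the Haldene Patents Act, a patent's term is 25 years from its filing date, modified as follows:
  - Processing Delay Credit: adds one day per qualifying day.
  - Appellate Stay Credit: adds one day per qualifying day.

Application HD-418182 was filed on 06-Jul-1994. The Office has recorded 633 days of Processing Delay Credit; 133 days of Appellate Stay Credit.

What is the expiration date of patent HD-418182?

Base term: filing date + 25 years → 6 July 2019.
Processing Delay Credit: +633 days → 30 March 2021.
Appellate Stay Credit: +133 days → 10 August 2021.

August 10, 2021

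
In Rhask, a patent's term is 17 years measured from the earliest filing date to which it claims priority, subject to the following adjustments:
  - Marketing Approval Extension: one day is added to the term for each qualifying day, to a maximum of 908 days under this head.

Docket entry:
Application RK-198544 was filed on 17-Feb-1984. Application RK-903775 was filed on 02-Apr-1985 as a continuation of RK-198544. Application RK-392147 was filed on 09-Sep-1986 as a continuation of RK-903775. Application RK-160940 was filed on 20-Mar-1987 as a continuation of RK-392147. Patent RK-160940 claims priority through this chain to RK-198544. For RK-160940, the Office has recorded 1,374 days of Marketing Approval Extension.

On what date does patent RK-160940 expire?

2003-08-14

Earliest priority filing: 17 February 1984.
Base term: 17 February 1984 + 17 years → 17 February 2001.
Marketing Approval Extension: 1374 days claimed exceeds the 908-day cap, so +908 days → 14 August 2003.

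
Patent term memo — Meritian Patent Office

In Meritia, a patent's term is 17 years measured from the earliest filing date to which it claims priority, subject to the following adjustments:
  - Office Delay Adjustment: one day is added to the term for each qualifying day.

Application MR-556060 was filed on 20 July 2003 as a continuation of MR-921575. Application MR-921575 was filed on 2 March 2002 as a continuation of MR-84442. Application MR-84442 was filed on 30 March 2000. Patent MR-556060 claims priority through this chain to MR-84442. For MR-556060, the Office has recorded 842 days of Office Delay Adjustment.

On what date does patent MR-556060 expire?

2019-07-20

Earliest priority filing: 30 March 2000.
Base term: 30 March 2000 + 17 years → 30 March 2017.
Office Delay Adjustment: +842 days → 20 July 2019.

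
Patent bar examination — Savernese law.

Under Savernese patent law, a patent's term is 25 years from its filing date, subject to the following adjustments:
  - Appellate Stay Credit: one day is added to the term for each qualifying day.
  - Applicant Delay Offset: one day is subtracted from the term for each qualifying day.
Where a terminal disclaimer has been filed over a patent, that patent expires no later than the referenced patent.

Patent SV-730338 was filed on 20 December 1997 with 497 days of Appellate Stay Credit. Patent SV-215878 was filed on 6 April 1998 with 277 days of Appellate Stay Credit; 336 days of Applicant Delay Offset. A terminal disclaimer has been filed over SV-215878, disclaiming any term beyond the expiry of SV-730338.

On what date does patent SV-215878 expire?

Natural term of SV-215878:
  Base: filing + 25 years → 6 April 2023.
  Appellate Stay Credit: +277 days → 8 January 2024.
  Applicant Delay Offset: −336 days → 6 February 2023.
Expiry of referenced patent SV-730338:
  Base: filing + 25 years → 20 December 2022.
  Appellate Stay Credit: +497 days → 30 April 2024.
Terminal disclaimer: SV-215878 expires on the earlier of 6 February 2023 and 30 April 2024.

February 6, 2023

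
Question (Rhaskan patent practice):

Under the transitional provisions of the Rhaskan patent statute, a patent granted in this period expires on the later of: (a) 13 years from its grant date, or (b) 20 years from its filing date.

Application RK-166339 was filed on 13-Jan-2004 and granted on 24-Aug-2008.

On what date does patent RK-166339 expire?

(a) grant + 13 years → 24 August 2021.
(b) filing + 20 years → 13 January 2024.
Later of the two: 13 January 2024.

January 13, 2024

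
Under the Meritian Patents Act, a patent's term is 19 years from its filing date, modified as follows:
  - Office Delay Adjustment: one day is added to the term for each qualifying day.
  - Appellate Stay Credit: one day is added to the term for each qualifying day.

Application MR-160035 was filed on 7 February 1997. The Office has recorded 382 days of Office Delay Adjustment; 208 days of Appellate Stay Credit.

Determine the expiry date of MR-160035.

Base term: filing date + 19 years → 7 February 2016.
Office Delay Adjustment: +382 days → 23 February 2017.
Appellate Stay Credit: +208 days → 19 September 2017.

September 19, 2017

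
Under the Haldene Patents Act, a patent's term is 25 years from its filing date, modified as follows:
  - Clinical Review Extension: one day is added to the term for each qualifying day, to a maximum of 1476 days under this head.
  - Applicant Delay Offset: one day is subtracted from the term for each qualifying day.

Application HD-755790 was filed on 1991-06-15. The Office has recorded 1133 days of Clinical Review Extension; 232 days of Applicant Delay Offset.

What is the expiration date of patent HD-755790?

Base term: filing date + 25 years → 15 June 2016.
Clinical Review Extension: 1133 days (within the 1476-day cap) → +1133 days → 23 July 2019.
Applicant Delay Offset: −232 days → 3 December 2018.

December 3, 2018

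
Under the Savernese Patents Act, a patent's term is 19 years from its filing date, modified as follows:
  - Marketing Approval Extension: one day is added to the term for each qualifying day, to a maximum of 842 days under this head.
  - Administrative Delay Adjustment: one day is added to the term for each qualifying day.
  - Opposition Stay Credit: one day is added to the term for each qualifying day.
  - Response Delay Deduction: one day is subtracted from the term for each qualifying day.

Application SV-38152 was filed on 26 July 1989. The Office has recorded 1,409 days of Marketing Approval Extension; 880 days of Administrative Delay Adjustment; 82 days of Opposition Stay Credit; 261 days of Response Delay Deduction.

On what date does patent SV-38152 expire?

Base term: filing date + 19 years → 26 July 2008.
Marketing Approval Extension: 1409 days claimed exceeds the 842-day cap, so +842 days → 15 November 2010.
Administrative Delay Adjustment: +880 days → 13 April 2013.
Opposition Stay Credit: +82 days → 4 July 2013.
Response Delay Deduction: −261 days → 16 October 2012.

2012-10-16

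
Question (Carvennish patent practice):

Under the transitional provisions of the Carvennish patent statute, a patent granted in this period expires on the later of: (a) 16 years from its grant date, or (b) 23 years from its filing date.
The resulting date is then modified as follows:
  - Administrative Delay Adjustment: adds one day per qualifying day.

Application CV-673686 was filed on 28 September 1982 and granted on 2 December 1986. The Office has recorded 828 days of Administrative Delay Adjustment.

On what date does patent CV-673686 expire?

January 4, 2008

(a) grant + 16 years → 2 December 2002.
(b) filing + 23 years → 28 September 2005.
Later of the two: 28 September 2005.
Administrative Delay Adjustment: +828 days → 4 January 2008.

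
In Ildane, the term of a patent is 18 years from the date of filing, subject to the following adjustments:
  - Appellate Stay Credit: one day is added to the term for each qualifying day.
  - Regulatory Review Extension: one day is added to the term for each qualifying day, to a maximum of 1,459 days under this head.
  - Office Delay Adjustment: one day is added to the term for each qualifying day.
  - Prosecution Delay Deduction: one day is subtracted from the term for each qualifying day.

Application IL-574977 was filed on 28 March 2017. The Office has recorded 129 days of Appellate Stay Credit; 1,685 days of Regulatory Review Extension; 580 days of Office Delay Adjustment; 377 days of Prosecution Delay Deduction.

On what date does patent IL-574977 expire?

Base term: filing date + 18 years → 28 March 2035.
Appellate Stay Credit: +129 days → 4 August 2035.
Regulatory Review Extension: 1685 days claimed exceeds the 1459-day cap, so +1459 days → 2 August 2039.
Office Delay Adjustment: +580 days → 4 March 2041.
Prosecution Delay Deduction: −377 days → 21 February 2040.

February 21, 2040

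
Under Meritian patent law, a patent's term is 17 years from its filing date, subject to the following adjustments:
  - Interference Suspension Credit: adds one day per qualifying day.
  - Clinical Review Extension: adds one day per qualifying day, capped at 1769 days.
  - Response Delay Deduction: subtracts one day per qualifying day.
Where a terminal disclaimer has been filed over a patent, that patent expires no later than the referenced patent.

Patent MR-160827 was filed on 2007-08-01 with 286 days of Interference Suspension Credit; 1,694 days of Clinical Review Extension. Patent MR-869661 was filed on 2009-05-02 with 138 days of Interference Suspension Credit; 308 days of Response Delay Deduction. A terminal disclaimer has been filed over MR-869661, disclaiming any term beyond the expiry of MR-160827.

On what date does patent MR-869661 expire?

2025-11-13

Natural term of MR-869661:
  Base: filing + 17 years → 2 May 2026.
  Interference Suspension Credit: +138 days → 17 September 2026.
  Response Delay Deduction: −308 days → 13 November 2025.
Expiry of referenced patent MR-160827:
  Base: filing + 17 years → 1 August 2024.
  Interference Suspension Credit: +286 days → 14 May 2025.
  Clinical Review Extension: 1694 days (within the 1769-day cap) → +1694 days → 2 January 2030.
Terminal disclaimer: MR-869661 expires on the earlier of 13 November 2025 and 2 January 2030.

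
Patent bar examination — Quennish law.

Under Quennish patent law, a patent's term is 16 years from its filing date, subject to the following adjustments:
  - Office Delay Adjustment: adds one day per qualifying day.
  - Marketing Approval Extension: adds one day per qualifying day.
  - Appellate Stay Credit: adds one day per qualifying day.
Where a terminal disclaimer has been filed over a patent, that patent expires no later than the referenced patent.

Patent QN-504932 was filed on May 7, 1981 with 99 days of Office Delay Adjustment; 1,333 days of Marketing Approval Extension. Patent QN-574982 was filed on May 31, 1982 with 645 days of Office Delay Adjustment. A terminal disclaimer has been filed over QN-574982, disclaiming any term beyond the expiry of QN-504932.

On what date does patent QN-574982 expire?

2000-03-06

Natural term of QN-574982:
  Base: filing + 16 years → 31 May 1998.
  Office Delay Adjustment: +645 days → 6 March 2000.
Expiry of referenced patent QN-504932:
  Base: filing + 16 years → 7 May 1997.
  Office Delay Adjustment: +99 days → 14 August 1997.
  Marketing Approval Extension: +1333 days → 8 April 2001.
Terminal disclaimer: QN-574982 expires on the earlier of 6 March 2000 and 8 April 2001.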